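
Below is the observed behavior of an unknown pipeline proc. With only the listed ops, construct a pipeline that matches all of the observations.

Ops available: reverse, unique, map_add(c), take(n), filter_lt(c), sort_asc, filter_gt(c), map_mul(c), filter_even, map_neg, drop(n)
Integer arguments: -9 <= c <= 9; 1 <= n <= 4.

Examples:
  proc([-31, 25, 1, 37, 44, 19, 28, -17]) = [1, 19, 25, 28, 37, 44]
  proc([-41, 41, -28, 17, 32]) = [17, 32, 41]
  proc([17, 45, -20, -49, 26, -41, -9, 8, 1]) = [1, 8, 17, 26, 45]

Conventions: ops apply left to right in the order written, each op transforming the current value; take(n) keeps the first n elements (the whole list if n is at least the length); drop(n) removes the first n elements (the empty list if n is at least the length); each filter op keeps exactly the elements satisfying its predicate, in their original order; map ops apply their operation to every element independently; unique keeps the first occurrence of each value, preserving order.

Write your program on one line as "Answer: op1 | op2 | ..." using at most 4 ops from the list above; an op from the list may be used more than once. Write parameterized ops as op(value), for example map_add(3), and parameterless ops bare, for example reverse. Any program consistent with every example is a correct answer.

reverse | sort_asc | drop(2) | filter_gt(-6)

Check, running the answer program on each example:
  [-31, 25, 1, 37, 44, 19, 28, -17] -> [-17, 28, 19, 44, 37, 1, 25, -31] -> [-31, -17, 1, 19, 25, 28, 37, 44] -> [1, 19, 25, 28, 37, 44] -> [1, 19, 25, 28, 37, 44]
  [-41, 41, -28, 17, 32] -> [32, 17, -28, 41, -41] -> [-41, -28, 17, 32, 41] -> [17, 32, 41] -> [17, 32, 41]
  [17, 45, -20, -49, 26, -41, -9, 8, 1] -> [1, 8, -9, -41, 26, -49, -20, 45, 17] -> [-49, -41, -20, -9, 1, 8, 17, 26, 45] -> [-20, -9, 1, 8, 17, 26, 45] -> [1, 8, 17, 26, 45]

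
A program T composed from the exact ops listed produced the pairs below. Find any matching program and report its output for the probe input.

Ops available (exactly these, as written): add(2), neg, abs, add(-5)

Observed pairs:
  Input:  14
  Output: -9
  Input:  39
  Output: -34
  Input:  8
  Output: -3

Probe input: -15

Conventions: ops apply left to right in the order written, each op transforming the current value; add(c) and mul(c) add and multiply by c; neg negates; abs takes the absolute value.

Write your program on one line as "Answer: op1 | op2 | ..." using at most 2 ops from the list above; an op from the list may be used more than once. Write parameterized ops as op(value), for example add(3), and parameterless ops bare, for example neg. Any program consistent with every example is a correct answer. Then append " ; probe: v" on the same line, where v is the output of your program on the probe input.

add(-5) | neg ; probe: 20

Check, running the answer program on each example:
  14 -> 9 -> -9
  39 -> 34 -> -34
  8 -> 3 -> -3
  probe: -15 -> -20 -> 20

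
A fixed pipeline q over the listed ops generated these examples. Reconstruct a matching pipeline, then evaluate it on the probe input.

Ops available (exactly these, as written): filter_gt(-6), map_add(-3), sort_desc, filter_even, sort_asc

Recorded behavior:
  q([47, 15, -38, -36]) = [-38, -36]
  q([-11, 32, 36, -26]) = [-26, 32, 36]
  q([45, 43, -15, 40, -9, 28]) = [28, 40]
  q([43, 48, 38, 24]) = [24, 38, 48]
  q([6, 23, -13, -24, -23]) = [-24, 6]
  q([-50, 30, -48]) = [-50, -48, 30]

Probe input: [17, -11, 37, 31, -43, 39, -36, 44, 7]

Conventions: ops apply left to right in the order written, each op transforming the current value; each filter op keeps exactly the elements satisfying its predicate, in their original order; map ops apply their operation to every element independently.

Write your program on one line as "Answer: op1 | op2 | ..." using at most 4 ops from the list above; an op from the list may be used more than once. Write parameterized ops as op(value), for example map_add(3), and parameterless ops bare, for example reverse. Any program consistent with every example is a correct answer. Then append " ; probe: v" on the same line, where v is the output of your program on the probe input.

sort_desc | filter_even | sort_asc ; probe: [-36, 44]

Check, running the answer program on each example:
  [47, 15, -38, -36] -> [47, 15, -36, -38] -> [-36, -38] -> [-38, -36]
  [-11, 32, 36, -26] -> [36, 32, -11, -26] -> [36, 32, -26] -> [-26, 32, 36]
  [45, 43, -15, 40, -9, 28] -> [45, 43, 40, 28, -9, -15] -> [40, 28] -> [28, 40]
  [43, 48, 38, 24] -> [48, 43, 38, 24] -> [48, 38, 24] -> [24, 38, 48]
  [6, 23, -13, -24, -23] -> [23, 6, -13, -23, -24] -> [6, -24] -> [-24, 6]
  [-50, 30, -48] -> [30, -48, -50] -> [30, -48, -50] -> [-50, -48, 30]
  probe: [17, -11, 37, 31, -43, 39, -36, 44, 7] -> [44, 39, 37, 31, 17, 7, -11, -36, -43] -> [44, -36] -> [-36, 44]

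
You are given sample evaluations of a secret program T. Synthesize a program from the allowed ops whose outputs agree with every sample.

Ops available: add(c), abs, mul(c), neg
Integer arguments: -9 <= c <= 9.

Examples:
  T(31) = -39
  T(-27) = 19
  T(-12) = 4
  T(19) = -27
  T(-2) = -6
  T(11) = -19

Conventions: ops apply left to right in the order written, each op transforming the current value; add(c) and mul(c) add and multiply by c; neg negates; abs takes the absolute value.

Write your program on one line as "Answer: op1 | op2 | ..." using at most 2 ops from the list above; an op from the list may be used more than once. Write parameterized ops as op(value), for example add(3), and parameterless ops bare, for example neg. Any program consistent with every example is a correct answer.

add(8) | neg

Check, running the answer program on each example:
  31 -> 39 -> -39
  -27 -> -19 -> 19
  -12 -> -4 -> 4
  19 -> 27 -> -27
  -2 -> 6 -> -6
  11 -> 19 -> -19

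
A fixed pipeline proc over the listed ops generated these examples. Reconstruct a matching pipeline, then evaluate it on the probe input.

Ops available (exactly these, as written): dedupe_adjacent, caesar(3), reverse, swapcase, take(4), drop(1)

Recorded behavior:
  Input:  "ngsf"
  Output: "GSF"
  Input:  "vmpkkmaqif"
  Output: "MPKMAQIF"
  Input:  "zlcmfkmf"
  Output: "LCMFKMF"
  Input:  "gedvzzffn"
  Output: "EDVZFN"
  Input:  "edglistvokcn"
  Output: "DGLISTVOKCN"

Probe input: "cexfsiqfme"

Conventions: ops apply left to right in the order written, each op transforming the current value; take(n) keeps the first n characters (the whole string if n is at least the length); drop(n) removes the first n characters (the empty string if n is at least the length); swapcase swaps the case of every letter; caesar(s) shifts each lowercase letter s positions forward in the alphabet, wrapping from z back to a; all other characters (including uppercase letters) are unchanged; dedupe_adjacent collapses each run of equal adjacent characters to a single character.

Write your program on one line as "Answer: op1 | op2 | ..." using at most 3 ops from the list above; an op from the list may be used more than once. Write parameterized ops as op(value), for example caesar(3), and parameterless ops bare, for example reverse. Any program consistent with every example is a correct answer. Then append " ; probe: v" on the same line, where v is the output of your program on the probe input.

drop(1) | dedupe_adjacent | swapcase ; probe: "EXFSIQFME"

Check, running the answer program on each example:
  "ngsf" -> "gsf" -> "gsf" -> "GSF"
  "vmpkkmaqif" -> "mpkkmaqif" -> "mpkmaqif" -> "MPKMAQIF"
  "zlcmfkmf" -> "lcmfkmf" -> "lcmfkmf" -> "LCMFKMF"
  "gedvzzffn" -> "edvzzffn" -> "edvzfn" -> "EDVZFN"
  "edglistvokcn" -> "dglistvokcn" -> "dglistvokcn" -> "DGLISTVOKCN"
  probe: "cexfsiqfme" -> "exfsiqfme" -> "exfsiqfme" -> "EXFSIQFME"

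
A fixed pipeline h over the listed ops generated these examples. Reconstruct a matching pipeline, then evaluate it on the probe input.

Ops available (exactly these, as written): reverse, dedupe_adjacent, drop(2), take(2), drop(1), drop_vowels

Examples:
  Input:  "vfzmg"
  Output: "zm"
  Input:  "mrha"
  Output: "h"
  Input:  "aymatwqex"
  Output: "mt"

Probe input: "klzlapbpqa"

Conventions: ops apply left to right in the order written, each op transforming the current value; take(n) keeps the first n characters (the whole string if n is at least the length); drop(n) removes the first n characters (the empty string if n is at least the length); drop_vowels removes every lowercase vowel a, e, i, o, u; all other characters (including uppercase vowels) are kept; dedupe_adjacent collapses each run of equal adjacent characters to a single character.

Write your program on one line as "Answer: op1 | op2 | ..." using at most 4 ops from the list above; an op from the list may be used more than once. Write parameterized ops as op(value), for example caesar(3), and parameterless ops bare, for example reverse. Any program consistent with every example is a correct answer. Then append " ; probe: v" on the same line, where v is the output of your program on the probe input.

drop(2) | drop_vowels | take(2) ; probe: "zl"

Check, running the answer program on each example:
  "vfzmg" -> "zmg" -> "zmg" -> "zm"
  "mrha" -> "ha" -> "h" -> "h"
  "aymatwqex" -> "matwqex" -> "mtwqx" -> "mt"
  probe: "klzlapbpqa" -> "zlapbpqa" -> "zlpbpq" -> "zl"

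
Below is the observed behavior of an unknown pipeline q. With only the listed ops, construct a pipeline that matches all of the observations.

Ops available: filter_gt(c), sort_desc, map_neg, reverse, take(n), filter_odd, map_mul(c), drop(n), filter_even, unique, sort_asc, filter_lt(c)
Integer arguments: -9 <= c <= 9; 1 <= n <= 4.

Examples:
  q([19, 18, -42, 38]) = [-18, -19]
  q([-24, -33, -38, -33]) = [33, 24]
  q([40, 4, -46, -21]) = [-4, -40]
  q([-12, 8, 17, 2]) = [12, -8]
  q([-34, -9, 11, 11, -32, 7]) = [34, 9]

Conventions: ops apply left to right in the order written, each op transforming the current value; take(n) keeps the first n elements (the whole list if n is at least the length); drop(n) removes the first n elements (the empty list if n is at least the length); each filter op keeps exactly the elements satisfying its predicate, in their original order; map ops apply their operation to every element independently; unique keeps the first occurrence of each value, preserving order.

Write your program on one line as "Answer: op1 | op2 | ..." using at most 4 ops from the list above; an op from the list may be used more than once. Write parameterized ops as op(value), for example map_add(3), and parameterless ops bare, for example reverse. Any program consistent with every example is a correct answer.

take(2) | map_neg | reverse | sort_desc

Check, running the answer program on each example:
  [19, 18, -42, 38] -> [19, 18] -> [-19, -18] -> [-18, -19] -> [-18, -19]
  [-24, -33, -38, -33] -> [-24, -33] -> [24, 33] -> [33, 24] -> [33, 24]
  [40, 4, -46, -21] -> [40, 4] -> [-40, -4] -> [-4, -40] -> [-4, -40]
  [-12, 8, 17, 2] -> [-12, 8] -> [12, -8] -> [-8, 12] -> [12, -8]
  [-34, -9, 11, 11, -32, 7] -> [-34, -9] -> [34, 9] -> [9, 34] -> [34, 9]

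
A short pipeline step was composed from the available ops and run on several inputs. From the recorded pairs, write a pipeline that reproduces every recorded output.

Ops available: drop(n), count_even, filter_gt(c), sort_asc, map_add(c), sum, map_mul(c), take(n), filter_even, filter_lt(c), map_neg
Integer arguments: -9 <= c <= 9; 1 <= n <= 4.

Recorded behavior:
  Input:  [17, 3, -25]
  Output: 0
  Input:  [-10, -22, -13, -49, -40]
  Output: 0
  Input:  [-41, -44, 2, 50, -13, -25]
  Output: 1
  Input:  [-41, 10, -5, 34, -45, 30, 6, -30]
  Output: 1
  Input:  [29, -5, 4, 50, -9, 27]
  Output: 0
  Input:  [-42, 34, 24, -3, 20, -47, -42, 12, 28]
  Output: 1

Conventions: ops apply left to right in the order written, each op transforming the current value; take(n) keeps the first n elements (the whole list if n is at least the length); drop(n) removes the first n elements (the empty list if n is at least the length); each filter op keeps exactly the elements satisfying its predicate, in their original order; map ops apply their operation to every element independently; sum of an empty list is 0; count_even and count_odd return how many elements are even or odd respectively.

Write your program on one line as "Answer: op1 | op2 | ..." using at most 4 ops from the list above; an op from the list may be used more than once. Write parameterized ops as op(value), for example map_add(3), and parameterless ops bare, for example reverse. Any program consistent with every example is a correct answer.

filter_gt(5) | take(1) | map_neg | count_even

Check, running the answer program on each example:
  [17, 3, -25] -> [17] -> [17] -> [-17] -> 0
  [-10, -22, -13, -49, -40] -> [] -> [] -> [] -> 0
  [-41, -44, 2, 50, -13, -25] -> [50] -> [50] -> [-50] -> 1
  [-41, 10, -5, 34, -45, 30, 6, -30] -> [10, 34, 30, 6] -> [10] -> [-10] -> 1
  [29, -5, 4, 50, -9, 27] -> [29, 50, 27] -> [29] -> [-29] -> 0
  [-42, 34, 24, -3, 20, -47, -42, 12, 28] -> [34, 24, 20, 12, 28] -> [34] -> [-34] -> 1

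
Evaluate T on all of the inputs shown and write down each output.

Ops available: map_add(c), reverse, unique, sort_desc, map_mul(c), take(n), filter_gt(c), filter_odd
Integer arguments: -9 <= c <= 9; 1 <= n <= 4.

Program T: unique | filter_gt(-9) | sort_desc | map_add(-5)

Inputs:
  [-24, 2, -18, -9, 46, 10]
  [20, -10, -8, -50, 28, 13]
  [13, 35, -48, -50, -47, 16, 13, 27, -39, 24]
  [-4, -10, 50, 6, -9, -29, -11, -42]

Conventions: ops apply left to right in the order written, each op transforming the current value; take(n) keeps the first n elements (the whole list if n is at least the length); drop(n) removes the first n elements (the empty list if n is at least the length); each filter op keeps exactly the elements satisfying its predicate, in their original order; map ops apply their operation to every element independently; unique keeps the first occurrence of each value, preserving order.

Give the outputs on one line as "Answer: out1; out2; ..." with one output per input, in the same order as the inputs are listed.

[41, 5, -3]; [23, 15, 8, -13]; [30, 22, 19, 11, 8]; [45, 1, -9]

Execution, op by op:
  [-24, 2, -18, -9, 46, 10] -> [-24, 2, -18, -9, 46, 10] -> [2, 46, 10] -> [46, 10, 2] -> [41, 5, -3]
  [20, -10, -8, -50, 28, 13] -> [20, -10, -8, -50, 28, 13] -> [20, -8, 28, 13] -> [28, 20, 13, -8] -> [23, 15, 8, -13]
  [13, 35, -48, -50, -47, 16, 13, 27, -39, 24] -> [13, 35, -48, -50, -47, 16, 27, -39, 24] -> [13, 35, 16, 27, 24] -> [35, 27, 24, 16, 13] -> [30, 22, 19, 11, 8]
  [-4, -10, 50, 6, -9, -29, -11, -42] -> [-4, -10, 50, 6, -9, -29, -11, -42] -> [-4, 50, 6] -> [50, 6, -4] -> [45, 1, -9]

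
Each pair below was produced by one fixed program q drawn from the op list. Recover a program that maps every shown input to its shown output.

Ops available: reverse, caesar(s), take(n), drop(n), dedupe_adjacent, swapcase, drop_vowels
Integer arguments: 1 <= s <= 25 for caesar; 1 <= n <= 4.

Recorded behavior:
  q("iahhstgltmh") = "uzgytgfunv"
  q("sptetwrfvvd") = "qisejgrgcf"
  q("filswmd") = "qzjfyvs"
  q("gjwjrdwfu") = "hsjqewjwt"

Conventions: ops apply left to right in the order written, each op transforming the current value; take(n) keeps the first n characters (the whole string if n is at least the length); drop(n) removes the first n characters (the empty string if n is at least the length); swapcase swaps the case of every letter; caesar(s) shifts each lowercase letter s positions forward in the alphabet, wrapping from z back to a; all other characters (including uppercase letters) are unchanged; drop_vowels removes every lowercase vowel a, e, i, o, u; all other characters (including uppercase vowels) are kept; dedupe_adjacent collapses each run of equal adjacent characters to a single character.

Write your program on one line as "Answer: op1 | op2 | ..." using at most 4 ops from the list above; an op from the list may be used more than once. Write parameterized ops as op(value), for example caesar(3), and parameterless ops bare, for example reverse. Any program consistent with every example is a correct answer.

caesar(13) | dedupe_adjacent | reverse

Check, running the answer program on each example:
  "iahhstgltmh" -> "vnuufgtygzu" -> "vnufgtygzu" -> "uzgytgfunv"
  "sptetwrfvvd" -> "fcgrgjesiiq" -> "fcgrgjesiq" -> "qisejgrgcf"
  "filswmd" -> "svyfjzq" -> "svyfjzq" -> "qzjfyvs"
  "gjwjrdwfu" -> "twjweqjsh" -> "twjweqjsh" -> "hsjqewjwt"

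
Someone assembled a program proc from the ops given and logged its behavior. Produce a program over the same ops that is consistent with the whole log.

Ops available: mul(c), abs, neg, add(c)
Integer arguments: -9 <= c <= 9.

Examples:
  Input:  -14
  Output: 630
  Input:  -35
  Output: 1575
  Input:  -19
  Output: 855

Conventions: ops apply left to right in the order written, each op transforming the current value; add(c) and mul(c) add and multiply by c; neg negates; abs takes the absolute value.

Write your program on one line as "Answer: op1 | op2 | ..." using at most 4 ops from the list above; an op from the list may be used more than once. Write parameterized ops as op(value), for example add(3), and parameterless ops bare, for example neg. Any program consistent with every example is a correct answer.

mul(5) | mul(9) | abs

Check, running the answer program on each example:
  -14 -> -70 -> -630 -> 630
  -35 -> -175 -> -1575 -> 1575
  -19 -> -95 -> -855 -> 855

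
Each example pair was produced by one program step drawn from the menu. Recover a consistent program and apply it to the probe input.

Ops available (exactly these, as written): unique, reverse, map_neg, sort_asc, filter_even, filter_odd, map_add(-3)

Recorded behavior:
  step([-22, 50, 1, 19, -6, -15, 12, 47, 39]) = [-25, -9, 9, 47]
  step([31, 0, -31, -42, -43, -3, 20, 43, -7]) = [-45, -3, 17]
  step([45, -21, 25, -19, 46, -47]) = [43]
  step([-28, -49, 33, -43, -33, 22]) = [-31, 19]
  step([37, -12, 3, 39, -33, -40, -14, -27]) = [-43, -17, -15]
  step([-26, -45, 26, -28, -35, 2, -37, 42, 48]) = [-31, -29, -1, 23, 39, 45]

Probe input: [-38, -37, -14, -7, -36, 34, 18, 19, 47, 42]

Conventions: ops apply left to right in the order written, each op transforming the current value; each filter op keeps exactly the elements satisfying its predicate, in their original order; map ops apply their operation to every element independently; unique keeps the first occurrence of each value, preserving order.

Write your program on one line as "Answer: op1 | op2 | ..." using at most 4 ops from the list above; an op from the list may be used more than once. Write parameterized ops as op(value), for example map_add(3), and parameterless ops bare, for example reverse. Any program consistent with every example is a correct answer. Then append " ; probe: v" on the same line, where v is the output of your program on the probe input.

map_add(-3) | sort_asc | filter_odd ; probe: [-41, -39, -17, 15, 31, 39]

Check, running the answer program on each example:
  [-22, 50, 1, 19, -6, -15, 12, 47, 39] -> [-25, 47, -2, 16, -9, -18, 9, 44, 36] -> [-25, -18, -9, -2, 9, 16, 36, 44, 47] -> [-25, -9, 9, 47]
  [31, 0, -31, -42, -43, -3, 20, 43, -7] -> [28, -3, -34, -45, -46, -6, 17, 40, -10] -> [-46, -45, -34, -10, -6, -3, 17, 28, 40] -> [-45, -3, 17]
  [45, -21, 25, -19, 46, -47] -> [42, -24, 22, -22, 43, -50] -> [-50, -24, -22, 22, 42, 43] -> [43]
  [-28, -49, 33, -43, -33, 22] -> [-31, -52, 30, -46, -36, 19] -> [-52, -46, -36, -31, 19, 30] -> [-31, 19]
  [37, -12, 3, 39, -33, -40, -14, -27] -> [34, -15, 0, 36, -36, -43, -17, -30] -> [-43, -36, -30, -17, -15, 0, 34, 36] -> [-43, -17, -15]
  [-26, -45, 26, -28, -35, 2, -37, 42, 48] -> [-29, -48, 23, -31, -38, -1, -40, 39, 45] -> [-48, -40, -38, -31, -29, -1, 23, 39, 45] -> [-31, -29, -1, 23, 39, 45]
  probe: [-38, -37, -14, -7, -36, 34, 18, 19, 47, 42] -> [-41, -40, -17, -10, -39, 31, 15, 16, 44, 39] -> [-41, -40, -39, -17, -10, 15, 16, 31, 39, 44] -> [-41, -39, -17, 15, 31, 39]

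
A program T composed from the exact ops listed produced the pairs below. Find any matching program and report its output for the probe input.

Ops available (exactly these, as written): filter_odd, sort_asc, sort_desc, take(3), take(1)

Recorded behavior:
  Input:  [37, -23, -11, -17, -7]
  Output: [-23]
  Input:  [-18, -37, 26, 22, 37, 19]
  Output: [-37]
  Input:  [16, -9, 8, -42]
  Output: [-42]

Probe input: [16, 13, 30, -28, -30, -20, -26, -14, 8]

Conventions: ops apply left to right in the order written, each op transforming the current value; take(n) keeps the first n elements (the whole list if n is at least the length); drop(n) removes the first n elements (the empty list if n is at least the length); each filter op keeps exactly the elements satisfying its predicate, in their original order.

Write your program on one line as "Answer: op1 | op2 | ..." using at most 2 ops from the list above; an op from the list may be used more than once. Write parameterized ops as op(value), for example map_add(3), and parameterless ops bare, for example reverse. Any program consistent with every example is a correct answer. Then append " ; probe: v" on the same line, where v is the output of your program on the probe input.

sort_asc | take(1) ; probe: [-30]

Check, running the answer program on each example:
  [37, -23, -11, -17, -7] -> [-23, -17, -11, -7, 37] -> [-23]
  [-18, -37, 26, 22, 37, 19] -> [-37, -18, 19, 22, 26, 37] -> [-37]
  [16, -9, 8, -42] -> [-42, -9, 8, 16] -> [-42]
  probe: [16, 13, 30, -28, -30, -20, -26, -14, 8] -> [-30, -28, -26, -20, -14, 8, 13, 16, 30] -> [-30]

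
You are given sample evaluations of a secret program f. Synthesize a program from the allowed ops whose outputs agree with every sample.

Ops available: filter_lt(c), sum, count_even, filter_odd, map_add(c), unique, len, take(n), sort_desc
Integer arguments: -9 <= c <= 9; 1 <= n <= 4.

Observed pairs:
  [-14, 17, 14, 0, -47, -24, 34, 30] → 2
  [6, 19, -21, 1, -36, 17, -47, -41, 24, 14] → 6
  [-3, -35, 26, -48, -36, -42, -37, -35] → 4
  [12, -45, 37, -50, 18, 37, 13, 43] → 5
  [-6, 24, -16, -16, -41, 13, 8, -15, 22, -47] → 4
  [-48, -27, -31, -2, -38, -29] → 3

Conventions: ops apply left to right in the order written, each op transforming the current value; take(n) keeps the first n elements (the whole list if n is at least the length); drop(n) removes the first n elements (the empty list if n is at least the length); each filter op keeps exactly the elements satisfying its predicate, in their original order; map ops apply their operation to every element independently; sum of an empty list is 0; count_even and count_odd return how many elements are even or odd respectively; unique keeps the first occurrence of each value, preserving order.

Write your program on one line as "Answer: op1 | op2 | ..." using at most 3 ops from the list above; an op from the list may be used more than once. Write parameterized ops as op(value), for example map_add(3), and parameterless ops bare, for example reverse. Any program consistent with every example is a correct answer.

filter_odd | map_add(-2) | len

Check, running the answer program on each example:
  [-14, 17, 14, 0, -47, -24, 34, 30] -> [17, -47] -> [15, -49] -> 2
  [6, 19, -21, 1, -36, 17, -47, -41, 24, 14] -> [19, -21, 1, 17, -47, -41] -> [17, -23, -1, 15, -49, -43] -> 6
  [-3, -35, 26, -48, -36, -42, -37, -35] -> [-3, -35, -37, -35] -> [-5, -37, -39, -37] -> 4
  [12, -45, 37, -50, 18, 37, 13, 43] -> [-45, 37, 37, 13, 43] -> [-47, 35, 35, 11, 41] -> 5
  [-6, 24, -16, -16, -41, 13, 8, -15, 22, -47] -> [-41, 13, -15, -47] -> [-43, 11, -17, -49] -> 4
  [-48, -27, -31, -2, -38, -29] -> [-27, -31, -29] -> [-29, -33, -31] -> 3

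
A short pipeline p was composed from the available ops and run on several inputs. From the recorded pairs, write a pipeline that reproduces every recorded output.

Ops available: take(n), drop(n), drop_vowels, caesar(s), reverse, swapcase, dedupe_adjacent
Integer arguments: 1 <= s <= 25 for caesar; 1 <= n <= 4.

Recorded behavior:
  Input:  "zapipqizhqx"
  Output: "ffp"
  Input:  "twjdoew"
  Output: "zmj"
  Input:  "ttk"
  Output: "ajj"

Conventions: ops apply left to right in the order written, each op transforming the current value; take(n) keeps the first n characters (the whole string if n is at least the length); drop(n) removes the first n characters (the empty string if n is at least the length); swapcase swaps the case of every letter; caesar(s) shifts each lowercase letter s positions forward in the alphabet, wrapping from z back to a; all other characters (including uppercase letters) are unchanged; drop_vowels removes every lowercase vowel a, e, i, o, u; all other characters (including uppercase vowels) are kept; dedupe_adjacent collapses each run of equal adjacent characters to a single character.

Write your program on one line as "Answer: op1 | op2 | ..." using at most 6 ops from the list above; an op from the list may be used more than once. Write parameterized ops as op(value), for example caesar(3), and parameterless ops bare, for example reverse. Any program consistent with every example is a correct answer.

drop_vowels | take(3) | caesar(17) | caesar(25) | reverse

Check, running the answer program on each example:
  "zapipqizhqx" -> "zppqzhqx" -> "zpp" -> "qgg" -> "pff" -> "ffp"
  "twjdoew" -> "twjdw" -> "twj" -> "kna" -> "jmz" -> "zmj"
  "ttk" -> "ttk" -> "ttk" -> "kkb" -> "jja" -> "ajj"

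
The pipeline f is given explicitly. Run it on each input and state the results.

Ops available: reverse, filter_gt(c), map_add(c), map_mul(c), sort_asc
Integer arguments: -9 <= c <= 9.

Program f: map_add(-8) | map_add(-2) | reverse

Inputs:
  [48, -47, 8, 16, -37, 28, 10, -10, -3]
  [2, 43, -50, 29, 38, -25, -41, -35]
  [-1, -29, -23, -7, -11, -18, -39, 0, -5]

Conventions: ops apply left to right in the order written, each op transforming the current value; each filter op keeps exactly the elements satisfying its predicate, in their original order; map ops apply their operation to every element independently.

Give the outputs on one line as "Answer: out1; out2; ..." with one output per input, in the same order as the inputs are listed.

Execution, op by op:
  [48, -47, 8, 16, -37, 28, 10, -10, -3] -> [40, -55, 0, 8, -45, 20, 2, -18, -11] -> [38, -57, -2, 6, -47, 18, 0, -20, -13] -> [-13, -20, 0, 18, -47, 6, -2, -57, 38]
  [2, 43, -50, 29, 38, -25, -41, -35] -> [-6, 35, -58, 21, 30, -33, -49, -43] -> [-8, 33, -60, 19, 28, -35, -51, -45] -> [-45, -51, -35, 28, 19, -60, 33, -8]
  [-1, -29, -23, -7, -11, -18, -39, 0, -5] -> [-9, -37, -31, -15, -19, -26, -47, -8, -13] -> [-11, -39, -33, -17, -21, -28, -49, -10, -15] -> [-15, -10, -49, -28, -21, -17, -33, -39, -11]

[-13, -20, 0, 18, -47, 6, -2, -57, 38]; [-45, -51, -35, 28, 19, -60, 33, -8]; [-15, -10, -49, -28, -21, -17, -33, -39, -11]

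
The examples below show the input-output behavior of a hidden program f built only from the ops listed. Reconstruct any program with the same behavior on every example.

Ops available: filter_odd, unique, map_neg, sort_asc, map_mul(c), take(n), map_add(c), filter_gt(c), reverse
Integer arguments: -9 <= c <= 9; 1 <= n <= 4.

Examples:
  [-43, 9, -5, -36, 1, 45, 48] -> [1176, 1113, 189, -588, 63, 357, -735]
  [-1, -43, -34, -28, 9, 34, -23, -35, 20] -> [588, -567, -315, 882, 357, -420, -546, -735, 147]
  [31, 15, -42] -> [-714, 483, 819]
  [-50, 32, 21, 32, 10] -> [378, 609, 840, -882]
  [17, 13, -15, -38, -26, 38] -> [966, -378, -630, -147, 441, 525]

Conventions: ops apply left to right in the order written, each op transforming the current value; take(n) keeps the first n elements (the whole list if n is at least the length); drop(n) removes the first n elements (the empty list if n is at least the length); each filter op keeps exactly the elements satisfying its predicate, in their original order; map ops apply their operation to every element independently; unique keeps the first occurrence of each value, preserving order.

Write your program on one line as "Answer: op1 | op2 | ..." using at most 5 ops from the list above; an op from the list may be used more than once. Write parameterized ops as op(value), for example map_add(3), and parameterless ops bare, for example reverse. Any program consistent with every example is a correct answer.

map_add(8) | unique | reverse | map_mul(7) | map_mul(3)

Check, running the answer program on each example:
  [-43, 9, -5, -36, 1, 45, 48] -> [-35, 17, 3, -28, 9, 53, 56] -> [-35, 17, 3, -28, 9, 53, 56] -> [56, 53, 9, -28, 3, 17, -35] -> [392, 371, 63, -196, 21, 119, -245] -> [1176, 1113, 189, -588, 63, 357, -735]
  [-1, -43, -34, -28, 9, 34, -23, -35, 20] -> [7, -35, -26, -20, 17, 42, -15, -27, 28] -> [7, -35, -26, -20, 17, 42, -15, -27, 28] -> [28, -27, -15, 42, 17, -20, -26, -35, 7] -> [196, -189, -105, 294, 119, -140, -182, -245, 49] -> [588, -567, -315, 882, 357, -420, -546, -735, 147]
  [31, 15, -42] -> [39, 23, -34] -> [39, 23, -34] -> [-34, 23, 39] -> [-238, 161, 273] -> [-714, 483, 819]
  [-50, 32, 21, 32, 10] -> [-42, 40, 29, 40, 18] -> [-42, 40, 29, 18] -> [18, 29, 40, -42] -> [126, 203, 280, -294] -> [378, 609, 840, -882]
  [17, 13, -15, -38, -26, 38] -> [25, 21, -7, -30, -18, 46] -> [25, 21, -7, -30, -18, 46] -> [46, -18, -30, -7, 21, 25] -> [322, -126, -210, -49, 147, 175] -> [966, -378, -630, -147, 441, 525]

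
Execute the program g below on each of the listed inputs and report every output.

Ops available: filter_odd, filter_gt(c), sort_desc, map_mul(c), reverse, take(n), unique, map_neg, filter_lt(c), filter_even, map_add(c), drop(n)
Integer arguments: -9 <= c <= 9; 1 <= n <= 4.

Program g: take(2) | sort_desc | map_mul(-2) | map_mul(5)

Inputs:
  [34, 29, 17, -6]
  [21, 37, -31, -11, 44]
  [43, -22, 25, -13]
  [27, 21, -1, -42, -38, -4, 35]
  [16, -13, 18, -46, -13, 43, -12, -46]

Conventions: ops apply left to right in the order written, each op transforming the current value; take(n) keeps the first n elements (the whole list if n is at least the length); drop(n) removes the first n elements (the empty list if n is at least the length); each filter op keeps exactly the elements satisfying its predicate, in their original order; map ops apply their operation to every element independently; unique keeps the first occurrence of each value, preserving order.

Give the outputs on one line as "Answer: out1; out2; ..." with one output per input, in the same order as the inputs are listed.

Execution, op by op:
  [34, 29, 17, -6] -> [34, 29] -> [34, 29] -> [-68, -58] -> [-340, -290]
  [21, 37, -31, -11, 44] -> [21, 37] -> [37, 21] -> [-74, -42] -> [-370, -210]
  [43, -22, 25, -13] -> [43, -22] -> [43, -22] -> [-86, 44] -> [-430, 220]
  [27, 21, -1, -42, -38, -4, 35] -> [27, 21] -> [27, 21] -> [-54, -42] -> [-270, -210]
  [16, -13, 18, -46, -13, 43, -12, -46] -> [16, -13] -> [16, -13] -> [-32, 26] -> [-160, 130]

[-340, -290]; [-370, -210]; [-430, 220]; [-270, -210]; [-160, 130]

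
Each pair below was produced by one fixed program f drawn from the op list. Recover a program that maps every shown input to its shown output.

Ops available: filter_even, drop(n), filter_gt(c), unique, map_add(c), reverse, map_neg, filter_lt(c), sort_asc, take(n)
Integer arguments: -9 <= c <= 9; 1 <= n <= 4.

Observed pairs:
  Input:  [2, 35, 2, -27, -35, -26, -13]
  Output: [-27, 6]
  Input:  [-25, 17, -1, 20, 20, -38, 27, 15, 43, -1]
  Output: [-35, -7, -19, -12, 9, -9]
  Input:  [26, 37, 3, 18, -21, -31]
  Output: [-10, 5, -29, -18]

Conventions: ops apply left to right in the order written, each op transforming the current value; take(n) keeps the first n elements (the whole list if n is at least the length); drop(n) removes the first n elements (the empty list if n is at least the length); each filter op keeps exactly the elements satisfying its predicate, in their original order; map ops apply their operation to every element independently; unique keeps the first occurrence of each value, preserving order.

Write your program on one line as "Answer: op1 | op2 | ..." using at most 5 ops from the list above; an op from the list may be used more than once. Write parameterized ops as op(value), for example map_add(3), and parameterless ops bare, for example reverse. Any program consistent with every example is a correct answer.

filter_gt(-4) | map_neg | unique | map_add(8) | reverse

Check, running the answer program on each example:
  [2, 35, 2, -27, -35, -26, -13] -> [2, 35, 2] -> [-2, -35, -2] -> [-2, -35] -> [6, -27] -> [-27, 6]
  [-25, 17, -1, 20, 20, -38, 27, 15, 43, -1] -> [17, -1, 20, 20, 27, 15, 43, -1] -> [-17, 1, -20, -20, -27, -15, -43, 1] -> [-17, 1, -20, -27, -15, -43] -> [-9, 9, -12, -19, -7, -35] -> [-35, -7, -19, -12, 9, -9]
  [26, 37, 3, 18, -21, -31] -> [26, 37, 3, 18] -> [-26, -37, -3, -18] -> [-26, -37, -3, -18] -> [-18, -29, 5, -10] -> [-10, 5, -29, -18]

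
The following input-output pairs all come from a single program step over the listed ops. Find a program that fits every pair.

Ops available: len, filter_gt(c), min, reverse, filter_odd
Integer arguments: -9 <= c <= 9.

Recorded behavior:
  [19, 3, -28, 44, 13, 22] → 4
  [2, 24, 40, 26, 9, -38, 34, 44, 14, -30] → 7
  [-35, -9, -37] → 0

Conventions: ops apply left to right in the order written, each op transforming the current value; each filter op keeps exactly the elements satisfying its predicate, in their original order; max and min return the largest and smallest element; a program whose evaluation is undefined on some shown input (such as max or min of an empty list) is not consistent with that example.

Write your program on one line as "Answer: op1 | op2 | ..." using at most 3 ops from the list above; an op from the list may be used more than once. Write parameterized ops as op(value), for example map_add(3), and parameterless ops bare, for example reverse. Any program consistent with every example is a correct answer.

filter_gt(6) | reverse | len

Check, running the answer program on each example:
  [19, 3, -28, 44, 13, 22] -> [19, 44, 13, 22] -> [22, 13, 44, 19] -> 4
  [2, 24, 40, 26, 9, -38, 34, 44, 14, -30] -> [24, 40, 26, 9, 34, 44, 14] -> [14, 44, 34, 9, 26, 40, 24] -> 7
  [-35, -9, -37] -> [] -> [] -> 0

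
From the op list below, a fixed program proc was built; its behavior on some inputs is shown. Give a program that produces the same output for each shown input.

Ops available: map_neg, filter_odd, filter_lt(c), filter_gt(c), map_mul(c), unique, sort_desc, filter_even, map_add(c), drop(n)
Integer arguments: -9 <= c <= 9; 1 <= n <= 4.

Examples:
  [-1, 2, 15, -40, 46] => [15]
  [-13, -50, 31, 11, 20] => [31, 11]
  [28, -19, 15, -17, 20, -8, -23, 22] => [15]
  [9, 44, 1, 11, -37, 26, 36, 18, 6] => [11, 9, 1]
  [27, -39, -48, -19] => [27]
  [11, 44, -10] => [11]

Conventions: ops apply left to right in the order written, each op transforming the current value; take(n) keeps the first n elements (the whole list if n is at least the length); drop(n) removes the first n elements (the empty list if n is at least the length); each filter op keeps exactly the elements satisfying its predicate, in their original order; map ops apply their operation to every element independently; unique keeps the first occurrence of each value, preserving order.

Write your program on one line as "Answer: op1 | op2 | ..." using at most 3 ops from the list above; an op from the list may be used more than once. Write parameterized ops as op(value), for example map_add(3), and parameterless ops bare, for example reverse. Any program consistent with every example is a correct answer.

filter_gt(-1) | sort_desc | filter_odd

Check, running the answer program on each example:
  [-1, 2, 15, -40, 46] -> [2, 15, 46] -> [46, 15, 2] -> [15]
  [-13, -50, 31, 11, 20] -> [31, 11, 20] -> [31, 20, 11] -> [31, 11]
  [28, -19, 15, -17, 20, -8, -23, 22] -> [28, 15, 20, 22] -> [28, 22, 20, 15] -> [15]
  [9, 44, 1, 11, -37, 26, 36, 18, 6] -> [9, 44, 1, 11, 26, 36, 18, 6] -> [44, 36, 26, 18, 11, 9, 6, 1] -> [11, 9, 1]
  [27, -39, -48, -19] -> [27] -> [27] -> [27]
  [11, 44, -10] -> [11, 44] -> [44, 11] -> [11]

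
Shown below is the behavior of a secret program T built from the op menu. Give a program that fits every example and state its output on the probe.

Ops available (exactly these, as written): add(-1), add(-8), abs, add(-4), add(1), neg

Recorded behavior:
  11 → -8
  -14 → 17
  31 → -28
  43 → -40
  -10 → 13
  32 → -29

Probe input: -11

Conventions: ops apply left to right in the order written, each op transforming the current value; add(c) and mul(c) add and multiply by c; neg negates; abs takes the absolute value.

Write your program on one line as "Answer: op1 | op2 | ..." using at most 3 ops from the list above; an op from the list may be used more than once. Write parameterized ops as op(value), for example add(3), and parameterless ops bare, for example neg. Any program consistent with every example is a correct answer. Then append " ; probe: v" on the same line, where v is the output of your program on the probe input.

add(1) | add(-4) | neg ; probe: 14

Check, running the answer program on each example:
  11 -> 12 -> 8 -> -8
  -14 -> -13 -> -17 -> 17
  31 -> 32 -> 28 -> -28
  43 -> 44 -> 40 -> -40
  -10 -> -9 -> -13 -> 13
  32 -> 33 -> 29 -> -29
  probe: -11 -> -10 -> -14 -> 14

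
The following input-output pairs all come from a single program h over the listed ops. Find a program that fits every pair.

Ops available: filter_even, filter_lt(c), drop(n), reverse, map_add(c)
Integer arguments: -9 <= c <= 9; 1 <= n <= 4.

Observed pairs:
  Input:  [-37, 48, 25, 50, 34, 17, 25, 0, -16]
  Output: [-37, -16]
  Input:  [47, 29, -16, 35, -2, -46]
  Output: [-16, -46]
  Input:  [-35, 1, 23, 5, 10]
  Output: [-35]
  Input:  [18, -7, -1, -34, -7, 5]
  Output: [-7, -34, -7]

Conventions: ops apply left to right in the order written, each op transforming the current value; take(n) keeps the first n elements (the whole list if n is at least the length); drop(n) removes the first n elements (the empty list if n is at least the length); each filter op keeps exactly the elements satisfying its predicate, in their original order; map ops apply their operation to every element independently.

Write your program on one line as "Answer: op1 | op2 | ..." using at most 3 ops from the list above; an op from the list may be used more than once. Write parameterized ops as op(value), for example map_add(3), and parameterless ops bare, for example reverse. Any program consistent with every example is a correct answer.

reverse | filter_lt(-4) | reverse

Check, running the answer program on each example:
  [-37, 48, 25, 50, 34, 17, 25, 0, -16] -> [-16, 0, 25, 17, 34, 50, 25, 48, -37] -> [-16, -37] -> [-37, -16]
  [47, 29, -16, 35, -2, -46] -> [-46, -2, 35, -16, 29, 47] -> [-46, -16] -> [-16, -46]
  [-35, 1, 23, 5, 10] -> [10, 5, 23, 1, -35] -> [-35] -> [-35]
  [18, -7, -1, -34, -7, 5] -> [5, -7, -34, -1, -7, 18] -> [-7, -34, -7] -> [-7, -34, -7]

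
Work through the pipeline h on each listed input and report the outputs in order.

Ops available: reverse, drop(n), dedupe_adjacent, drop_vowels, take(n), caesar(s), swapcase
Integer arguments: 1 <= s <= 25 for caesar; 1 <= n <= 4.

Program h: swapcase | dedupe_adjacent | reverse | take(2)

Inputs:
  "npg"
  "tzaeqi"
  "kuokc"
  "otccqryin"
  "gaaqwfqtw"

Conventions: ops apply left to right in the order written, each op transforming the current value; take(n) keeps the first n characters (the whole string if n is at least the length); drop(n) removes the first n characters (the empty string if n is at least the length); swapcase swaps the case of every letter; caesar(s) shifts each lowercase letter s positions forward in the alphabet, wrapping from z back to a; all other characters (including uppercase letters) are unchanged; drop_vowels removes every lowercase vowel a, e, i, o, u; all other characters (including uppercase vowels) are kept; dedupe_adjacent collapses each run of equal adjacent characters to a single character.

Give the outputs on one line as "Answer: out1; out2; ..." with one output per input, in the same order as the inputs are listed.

Execution, op by op:
  "npg" -> "NPG" -> "NPG" -> "GPN" -> "GP"
  "tzaeqi" -> "TZAEQI" -> "TZAEQI" -> "IQEAZT" -> "IQ"
  "kuokc" -> "KUOKC" -> "KUOKC" -> "CKOUK" -> "CK"
  "otccqryin" -> "OTCCQRYIN" -> "OTCQRYIN" -> "NIYRQCTO" -> "NI"
  "gaaqwfqtw" -> "GAAQWFQTW" -> "GAQWFQTW" -> "WTQFWQAG" -> "WT"

"GP"; "IQ"; "CK"; "NI"; "WT"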